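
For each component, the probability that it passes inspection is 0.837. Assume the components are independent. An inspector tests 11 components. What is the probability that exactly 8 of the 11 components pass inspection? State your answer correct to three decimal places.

X ~ Binomial(n=11, p=0.837).
P(X=8) = C(11,8) · p^8 · (1−p)^3
= 165 · 0.24088 · 0.0043307 = 0.17213

0.172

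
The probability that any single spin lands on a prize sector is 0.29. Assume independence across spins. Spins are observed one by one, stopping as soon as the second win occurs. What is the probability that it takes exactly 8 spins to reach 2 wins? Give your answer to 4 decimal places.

Y = trial on which the second success occurs; negative binomial, r=2, p=0.29.
P(Y=8) = C(7,1) · p^2 · (1−p)^6
= 7 · 0.0841 · 0.1281 = 0.075413

0.0754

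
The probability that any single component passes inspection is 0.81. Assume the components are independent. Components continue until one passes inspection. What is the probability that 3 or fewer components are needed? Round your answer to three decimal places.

Y = number of components to the first success; geometric, p = 0.81.
P(Y ≤ 3) = 1 − (1−p)^3 = 1 − 0.00686 = 0.99314

0.993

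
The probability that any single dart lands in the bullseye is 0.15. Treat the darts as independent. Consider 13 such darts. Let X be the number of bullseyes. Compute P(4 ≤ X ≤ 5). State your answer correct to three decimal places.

X ~ Binomial(13, 0.15); P(4 ≤ X ≤ 5) = Σ C(13,k) p^k (1−p)^(13−k) over k:
  k=4: C(13,4)·0.15^4·0.85^9 = 0.08384
  k=5: C(13,5)·0.15^5·0.85^8 = 0.02663
Total = 0.11047

0.110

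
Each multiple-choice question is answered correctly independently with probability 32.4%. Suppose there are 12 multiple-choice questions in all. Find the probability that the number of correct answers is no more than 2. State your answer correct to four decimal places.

X ~ Binomial(12, 0.324); P(X ≤ 2) = Σ C(12,k) p^k (1−p)^(12−k) over k:
  k=0: C(12,0)·0.324^0·0.676^12 = 0.009107
  k=1: C(12,1)·0.324^1·0.676^11 = 0.052377
  k=2: C(12,2)·0.324^2·0.676^10 = 0.138071
Total = 0.199554

0.1996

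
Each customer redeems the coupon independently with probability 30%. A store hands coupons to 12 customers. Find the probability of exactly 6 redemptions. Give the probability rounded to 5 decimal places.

X ~ Binomial(n=12, p=0.30).
P(X=6) = C(12,6) · p^6 · (1−p)^6
= 924 · 0.000729 · 0.11765 = 0.0792479

0.07925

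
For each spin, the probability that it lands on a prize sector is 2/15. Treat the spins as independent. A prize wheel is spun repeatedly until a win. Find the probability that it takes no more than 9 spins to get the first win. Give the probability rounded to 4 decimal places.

0.7242

Y = number of spins to the first success; geometric, p = 0.133333.
P(Y ≤ 9) = 1 − (1−p)^9 = 1 − 0.275847 = 0.724153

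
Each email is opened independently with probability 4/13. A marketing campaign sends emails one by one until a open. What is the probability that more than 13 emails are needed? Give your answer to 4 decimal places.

Y = number of emails to the first success; geometric, p = 0.307692.
P(Y > 13) = P(first 13 all fail) = (1−p)^13 = 0.008392

0.0084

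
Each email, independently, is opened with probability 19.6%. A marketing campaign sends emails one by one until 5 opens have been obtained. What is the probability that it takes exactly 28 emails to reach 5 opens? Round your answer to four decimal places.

Y = trial on which the fifth success occurs; negative binomial, r=5, p=0.196.
P(Y=28) = C(27,4) · p^5 · (1−p)^23
= 17550 · 0.00028925 · 0.0066205 = 0.033608

0.0336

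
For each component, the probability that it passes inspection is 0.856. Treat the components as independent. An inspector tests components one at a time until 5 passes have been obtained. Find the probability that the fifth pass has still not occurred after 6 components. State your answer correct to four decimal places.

Needing more than 6 components ⇔ fewer than 5 successes in the first 6. With X ~ Binomial(6, 0.856), P(Y > 6) = P(X ≤ 4).
  k=0: C(6,0)·0.856^0·0.144^6 = 0.000009
  k=1: C(6,1)·0.856^1·0.144^5 = 0.000318
  k=2: C(6,2)·0.856^2·0.144^4 = 0.004726
  k=3: C(6,3)·0.856^3·0.144^3 = 0.037457
  k=4: C(6,4)·0.856^4·0.144^2 = 0.166998
P(X ≤ 4) = 0.209508

0.2095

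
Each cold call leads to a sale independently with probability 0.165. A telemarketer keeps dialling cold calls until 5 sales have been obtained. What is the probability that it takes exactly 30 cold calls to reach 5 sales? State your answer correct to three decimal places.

0.032

Y = trial on which the fifth success occurs; negative binomial, r=5, p=0.165.
P(Y=30) = C(29,4) · p^5 · (1−p)^25
= 23751 · 0.0001223 · 0.011019 = 0.03201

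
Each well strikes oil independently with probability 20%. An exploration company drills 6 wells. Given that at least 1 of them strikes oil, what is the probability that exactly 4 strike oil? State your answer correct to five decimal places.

0.02082

X ~ Binomial(6, 0.20). Want P(X=4 | X≥1) = P(X=4) / P(X≥1).
P(X=4) = C(6,4)·0.20^4·0.80^2 = 0.0153600
P(X≥1) = 1 − 0.2621440 = 0.7378560
Ratio = 0.0153600 / 0.7378560 = 0.0208171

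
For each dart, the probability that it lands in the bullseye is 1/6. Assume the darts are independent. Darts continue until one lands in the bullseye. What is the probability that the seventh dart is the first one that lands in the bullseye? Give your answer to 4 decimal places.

Geometric (trials to first success), p = 0.166667.
P(Y = 7) = (1−p)^6 · p = 0.3349 · 0.166667 = 0.055816

0.0558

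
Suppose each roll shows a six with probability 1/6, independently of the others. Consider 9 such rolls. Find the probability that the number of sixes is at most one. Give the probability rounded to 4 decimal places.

X ~ Binomial(9, 0.166667); P(X ≤ 1) = Σ C(9,k) p^k (1−p)^(9−k) over k:
  k=0: C(9,0)·0.166667^0·0.833333^9 = 0.193807
  k=1: C(9,1)·0.166667^1·0.833333^8 = 0.348852
Total = 0.542659

0.5427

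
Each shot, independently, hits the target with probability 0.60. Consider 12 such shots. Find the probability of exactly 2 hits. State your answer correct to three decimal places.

X ~ Binomial(n=12, p=0.60).
P(X=2) = C(12,2) · p^2 · (1−p)^10
= 66 · 0.36 · 0.00010486 = 0.00249

0.002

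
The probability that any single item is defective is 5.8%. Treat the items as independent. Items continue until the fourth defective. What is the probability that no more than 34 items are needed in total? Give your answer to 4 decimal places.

Finishing within 34 items ⇔ at least 4 successes in the first 34. With X ~ Binomial(34, 0.058), P(Y ≤ 34) = 1 − P(X ≤ 3).
  k=0: C(34,0)·0.058^0·0.942^34 = 0.131139
  k=1: C(34,1)·0.058^1·0.942^33 = 0.274528
  k=2: C(34,2)·0.058^2·0.942^32 = 0.278900
  k=3: C(34,3)·0.058^3·0.942^31 = 0.183170
1 − 0.867736 = 0.132264

0.1323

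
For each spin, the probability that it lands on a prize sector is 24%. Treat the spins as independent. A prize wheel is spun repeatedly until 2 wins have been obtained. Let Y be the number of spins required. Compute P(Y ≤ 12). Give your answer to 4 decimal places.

0.8222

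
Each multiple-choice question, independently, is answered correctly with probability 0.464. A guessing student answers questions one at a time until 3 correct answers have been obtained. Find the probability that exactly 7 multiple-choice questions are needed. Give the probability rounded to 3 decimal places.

0.124

Y = trial on which the third success occurs; negative binomial, r=3, p=0.464.
P(Y=7) = C(6,2) · p^3 · (1−p)^4
= 15 · 0.099897 · 0.082539 = 0.12368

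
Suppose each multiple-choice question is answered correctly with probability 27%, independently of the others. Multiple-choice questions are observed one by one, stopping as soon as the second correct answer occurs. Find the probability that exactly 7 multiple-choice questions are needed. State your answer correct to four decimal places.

0.0907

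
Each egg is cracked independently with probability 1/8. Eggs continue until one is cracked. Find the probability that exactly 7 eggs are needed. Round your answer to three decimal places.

Geometric (trials to first success), p = 0.125.
P(Y = 7) = (1−p)^6 · p = 0.4488 · 0.125 = 0.05610

0.056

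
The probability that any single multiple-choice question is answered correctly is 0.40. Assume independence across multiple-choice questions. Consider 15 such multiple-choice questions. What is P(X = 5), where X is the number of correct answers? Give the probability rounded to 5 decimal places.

0.18594

X ~ Binomial(n=15, p=0.40).
P(X=5) = C(15,5) · p^5 · (1−p)^10
= 3003 · 0.01024 · 0.0060466 = 0.1859378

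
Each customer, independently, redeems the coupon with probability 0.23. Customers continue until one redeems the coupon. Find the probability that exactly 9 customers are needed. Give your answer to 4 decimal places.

Geometric (trials to first success), p = 0.23.
P(Y = 9) = (1−p)^8 · p = 0.12357 · 0.23 = 0.028422

0.0284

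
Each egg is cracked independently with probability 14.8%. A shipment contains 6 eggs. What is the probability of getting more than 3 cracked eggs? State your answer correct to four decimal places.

X ~ Binomial(6, 0.148); P(X ≥ 4) = Σ C(6,k) p^k (1−p)^(6−k) over k:
  k=4: C(6,4)·0.148^4·0.852^2 = 0.005224
  k=5: C(6,5)·0.148^5·0.852^1 = 0.000363
  k=6: C(6,6)·0.148^6·0.852^0 = 0.000011
Total = 0.005598

0.0056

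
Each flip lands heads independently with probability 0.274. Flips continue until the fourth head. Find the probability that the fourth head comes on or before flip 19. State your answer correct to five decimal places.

Finishing within 19 flips ⇔ at least 4 successes in the first 19. With X ~ Binomial(19, 0.274), P(Y ≤ 19) = 1 − P(X ≤ 3).
  k=0: C(19,0)·0.274^0·0.726^19 = 0.0022793
  k=1: C(19,1)·0.274^1·0.726^18 = 0.0163442
  k=2: C(19,2)·0.274^2·0.726^17 = 0.0555162
  k=3: C(19,3)·0.274^3·0.726^16 = 0.1187303
1 − 0.1928699 = 0.8071301

0.80713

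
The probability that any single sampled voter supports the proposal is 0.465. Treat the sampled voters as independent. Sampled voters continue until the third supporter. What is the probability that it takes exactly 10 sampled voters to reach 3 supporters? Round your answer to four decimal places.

Y = trial on which the third success occurs; negative binomial, r=3, p=0.465.
P(Y=10) = C(9,2) · p^3 · (1−p)^7
= 36 · 0.10054 · 0.012545 = 0.045409

0.0454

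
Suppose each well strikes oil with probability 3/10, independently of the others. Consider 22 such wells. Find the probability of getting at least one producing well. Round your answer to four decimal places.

P(at least one) = 1 − P(none) = 1 − (1 − 0.30)^22
= 1 − 0.000391 = 0.999609

0.9996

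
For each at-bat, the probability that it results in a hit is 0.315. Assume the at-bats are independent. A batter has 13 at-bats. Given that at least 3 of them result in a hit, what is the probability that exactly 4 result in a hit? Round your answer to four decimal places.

0.2822

X ~ Binomial(13, 0.315). Want P(X=4 | X≥3) = P(X=4) / P(X≥3).
P(X=4) = C(13,4)·0.315^4·0.685^9 = 0.233756
P(X≥3) = 1 − 0.007311 − 0.043706 − 0.120590 = 0.828393
Ratio = 0.233756 / 0.828393 = 0.282181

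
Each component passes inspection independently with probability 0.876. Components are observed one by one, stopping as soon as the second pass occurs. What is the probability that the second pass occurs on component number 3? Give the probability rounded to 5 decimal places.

0.19031

Y = trial on which the second success occurs; negative binomial, r=2, p=0.876.
P(Y=3) = C(2,1) · p^2 · (1−p)^1
= 2 · 0.76738 · 0.124 = 0.1903092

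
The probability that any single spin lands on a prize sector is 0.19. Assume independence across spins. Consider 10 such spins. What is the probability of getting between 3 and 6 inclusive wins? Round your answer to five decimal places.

X ~ Binomial(10, 0.19); P(3 ≤ X ≤ 6) = Σ C(10,k) p^k (1−p)^(10−k) over k:
  k=3: C(10,3)·0.19^3·0.81^7 = 0.1882943
  k=4: C(10,4)·0.19^4·0.81^6 = 0.0772936
  k=5: C(10,5)·0.19^5·0.81^5 = 0.0217567
  k=6: C(10,6)·0.19^6·0.81^4 = 0.0042529
Total = 0.2915975

0.29160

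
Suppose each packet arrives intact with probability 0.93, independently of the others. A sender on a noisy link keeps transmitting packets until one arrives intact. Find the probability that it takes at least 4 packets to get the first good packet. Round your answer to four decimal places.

Y = number of packets to the first success; geometric, p = 0.93.
P(Y > 3) = P(first 3 all fail) = (1−p)^3 = 0.000343

0.0003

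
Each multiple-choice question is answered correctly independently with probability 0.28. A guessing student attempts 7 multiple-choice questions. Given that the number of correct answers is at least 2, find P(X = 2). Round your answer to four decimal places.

0.5084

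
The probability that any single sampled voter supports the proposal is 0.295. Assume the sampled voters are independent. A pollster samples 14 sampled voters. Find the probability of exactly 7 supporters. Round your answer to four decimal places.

X ~ Binomial(n=14, p=0.295).
P(X=7) = C(14,7) · p^7 · (1−p)^7
= 3432 · 0.00019443 · 0.086561 = 0.057760

0.0578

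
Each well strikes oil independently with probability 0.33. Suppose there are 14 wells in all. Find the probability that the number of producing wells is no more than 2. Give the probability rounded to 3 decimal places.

X ~ Binomial(14, 0.33); P(X ≤ 2) = Σ C(14,k) p^k (1−p)^(14−k) over k:
  k=0: C(14,0)·0.33^0·0.67^14 = 0.00367
  k=1: C(14,1)·0.33^1·0.67^13 = 0.02533
  k=2: C(14,2)·0.33^2·0.67^12 = 0.08109
Total = 0.11009

0.110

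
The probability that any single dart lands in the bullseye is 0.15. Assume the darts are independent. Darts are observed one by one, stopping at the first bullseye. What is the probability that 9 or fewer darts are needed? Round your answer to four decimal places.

0.7684

Y = number of darts to the first success; geometric, p = 0.15.
P(Y ≤ 9) = 1 − (1−p)^9 = 1 − 0.231617 = 0.768383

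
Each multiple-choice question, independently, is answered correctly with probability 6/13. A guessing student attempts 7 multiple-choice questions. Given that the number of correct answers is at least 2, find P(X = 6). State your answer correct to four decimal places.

X ~ Binomial(7, 0.461538). Want P(X=6 | X≥2) = P(X=6) / P(X≥2).
P(X=6) = C(7,6)·0.461538^6·0.538462^1 = 0.036433
P(X≥2) = 1 − 0.013125 − 0.078747 = 0.908128
Ratio = 0.036433 / 0.908128 = 0.040119

0.0401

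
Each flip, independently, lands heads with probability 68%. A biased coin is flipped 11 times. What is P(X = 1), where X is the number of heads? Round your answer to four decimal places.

0.0001

X ~ Binomial(n=11, p=0.68).
P(X=1) = C(11,1) · p^1 · (1−p)^10
= 11 · 0.68 · 1.1259e-05 = 0.000084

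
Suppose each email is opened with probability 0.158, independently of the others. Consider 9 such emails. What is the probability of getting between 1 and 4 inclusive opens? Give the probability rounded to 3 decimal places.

X ~ Binomial(9, 0.158); P(1 ≤ X ≤ 4) = Σ C(9,k) p^k (1−p)^(9−k) over k:
  k=1: C(9,1)·0.158^1·0.842^8 = 0.35925
  k=2: C(9,2)·0.158^2·0.842^7 = 0.26965
  k=3: C(9,3)·0.158^3·0.842^6 = 0.11807
  k=4: C(9,4)·0.158^4·0.842^5 = 0.03323
Total = 0.78020

0.780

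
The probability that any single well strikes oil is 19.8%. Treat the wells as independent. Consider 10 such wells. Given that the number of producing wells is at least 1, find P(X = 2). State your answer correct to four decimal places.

0.3393

X ~ Binomial(10, 0.198). Want P(X=2 | X≥1) = P(X=2) / P(X≥1).
P(X=2) = C(10,2)·0.198^2·0.802^8 = 0.301952
P(X≥1) = 1 − 0.110089 = 0.889911
Ratio = 0.301952 / 0.889911 = 0.339306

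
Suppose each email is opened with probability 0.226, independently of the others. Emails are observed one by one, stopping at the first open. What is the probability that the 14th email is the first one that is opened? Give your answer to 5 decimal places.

0.00809

Geometric (trials to first success), p = 0.226.
P(Y = 14) = (1−p)^13 · p = 0.035779 · 0.226 = 0.0080861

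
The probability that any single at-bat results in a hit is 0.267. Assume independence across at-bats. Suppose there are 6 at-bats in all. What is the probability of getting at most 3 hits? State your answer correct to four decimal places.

X ~ Binomial(6, 0.267); P(X ≤ 3) = Σ C(6,k) p^k (1−p)^(6−k) over k:
  k=0: C(6,0)·0.267^0·0.733^6 = 0.155104
  k=1: C(6,1)·0.267^1·0.733^5 = 0.338986
  k=2: C(6,2)·0.267^2·0.733^4 = 0.308695
  k=3: C(6,3)·0.267^3·0.733^3 = 0.149926
Total = 0.952711

0.9527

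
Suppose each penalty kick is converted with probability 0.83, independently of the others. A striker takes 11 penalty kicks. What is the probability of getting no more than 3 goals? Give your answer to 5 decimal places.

X ~ Binomial(11, 0.83); P(X ≤ 3) = Σ C(11,k) p^k (1−p)^(11−k) over k:
  k=0: C(11,0)·0.83^0·0.17^11 = 0.0000000
  k=1: C(11,1)·0.83^1·0.17^10 = 0.0000002
  k=2: C(11,2)·0.83^2·0.17^9 = 0.0000045
  k=3: C(11,3)·0.83^3·0.17^8 = 0.0000658
Total = 0.0000705

0.00007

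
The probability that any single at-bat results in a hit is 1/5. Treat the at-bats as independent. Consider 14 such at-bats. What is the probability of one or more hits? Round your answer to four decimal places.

0.9560

P(at least one) = 1 − P(none) = 1 − (1 − 0.20)^14
= 1 − 0.043980 = 0.956020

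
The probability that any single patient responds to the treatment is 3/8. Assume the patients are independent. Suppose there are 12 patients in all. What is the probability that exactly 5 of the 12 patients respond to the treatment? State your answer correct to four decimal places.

X ~ Binomial(n=12, p=0.375).
P(X=5) = C(12,5) · p^5 · (1−p)^7
= 792 · 0.0074158 · 0.037253 = 0.218797

0.2188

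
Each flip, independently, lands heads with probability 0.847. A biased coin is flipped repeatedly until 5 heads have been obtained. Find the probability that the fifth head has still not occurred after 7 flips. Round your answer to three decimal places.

0.078

Needing more than 7 flips ⇔ fewer than 5 successes in the first 7. With X ~ Binomial(7, 0.847), P(Y > 7) = P(X ≤ 4).
  k=0: C(7,0)·0.847^0·0.153^7 = 0.00000
  k=1: C(7,1)·0.847^1·0.153^6 = 0.00008
  k=2: C(7,2)·0.847^2·0.153^5 = 0.00126
  k=3: C(7,3)·0.847^3·0.153^4 = 0.01165
  k=4: C(7,4)·0.847^4·0.153^3 = 0.06452
P(X ≤ 4) = 0.07751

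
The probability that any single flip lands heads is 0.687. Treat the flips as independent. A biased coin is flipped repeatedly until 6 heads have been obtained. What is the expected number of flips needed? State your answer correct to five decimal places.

8.73362

Y = total flips until the sixth success; negative binomial with r=6, p=0.687.
E[Y] = r / p = 6 / 0.687 = 8.7336245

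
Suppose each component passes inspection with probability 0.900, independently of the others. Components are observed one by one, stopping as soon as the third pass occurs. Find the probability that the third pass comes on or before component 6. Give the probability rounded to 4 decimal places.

0.9987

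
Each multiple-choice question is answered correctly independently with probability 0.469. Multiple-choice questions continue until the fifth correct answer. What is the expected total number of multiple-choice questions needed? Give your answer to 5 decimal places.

Y = total multiple-choice questions until the fifth success; negative binomial with r=5, p=0.469.
E[Y] = r / p = 5 / 0.469 = 10.6609808

10.66098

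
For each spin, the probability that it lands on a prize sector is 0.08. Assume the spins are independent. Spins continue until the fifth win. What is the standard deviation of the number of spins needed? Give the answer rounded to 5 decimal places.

26.80951

Y = total spins until the fifth success; negative binomial with r=5, p=0.08.
SD(Y) = √[r(1−p)/p²] = √(718.7500000) = 26.8095132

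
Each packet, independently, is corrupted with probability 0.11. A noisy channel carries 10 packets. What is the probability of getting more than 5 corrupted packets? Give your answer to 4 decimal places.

X ~ Binomial(10, 0.11); P(X ≥ 6) = Σ C(10,k) p^k (1−p)^(10−k) over k:
  k=6: C(10,6)·0.11^6·0.89^4 = 0.000233
  k=7: C(10,7)·0.11^7·0.89^3 = 0.000016
  k=8: C(10,8)·0.11^8·0.89^2 = 0.000001
  k=9: C(10,9)·0.11^9·0.89^1 = 0.000000
  k=10: C(10,10)·0.11^10·0.89^0 = 0.000000
Total = 0.000251

0.0003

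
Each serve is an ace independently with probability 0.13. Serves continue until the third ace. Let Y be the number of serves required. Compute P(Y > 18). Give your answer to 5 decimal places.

0.57938

Needing more than 18 serves ⇔ fewer than 3 successes in the first 18. With X ~ Binomial(18, 0.13), P(Y > 18) = P(X ≤ 2).
  k=0: C(18,0)·0.13^0·0.87^18 = 0.0815355
  k=1: C(18,1)·0.13^1·0.87^17 = 0.2193023
  k=2: C(18,2)·0.13^2·0.87^16 = 0.2785391
P(X ≤ 2) = 0.5793769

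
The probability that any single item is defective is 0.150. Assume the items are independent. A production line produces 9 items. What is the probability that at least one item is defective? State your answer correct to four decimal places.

P(at least one) = 1 − P(none) = 1 − (1 − 0.15)^9
= 1 − 0.231617 = 0.768383

0.7684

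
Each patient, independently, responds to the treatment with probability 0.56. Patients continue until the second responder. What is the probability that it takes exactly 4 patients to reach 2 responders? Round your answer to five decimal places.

0.18214

Y = trial on which the second success occurs; negative binomial, r=2, p=0.56.
P(Y=4) = C(3,1) · p^2 · (1−p)^2
= 3 · 0.3136 · 0.1936 = 0.1821389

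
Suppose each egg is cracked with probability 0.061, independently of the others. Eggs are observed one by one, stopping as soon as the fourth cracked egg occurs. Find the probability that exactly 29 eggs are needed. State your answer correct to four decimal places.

Y = trial on which the fourth success occurs; negative binomial, r=4, p=0.061.
P(Y=29) = C(28,3) · p^4 · (1−p)^25
= 3276 · 1.3846e-05 · 0.20732 = 0.009404

0.0094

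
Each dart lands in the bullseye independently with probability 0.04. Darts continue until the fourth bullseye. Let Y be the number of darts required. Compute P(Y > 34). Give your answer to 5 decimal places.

Needing more than 34 darts ⇔ fewer than 4 successes in the first 34. With X ~ Binomial(34, 0.04), P(Y > 34) = P(X ≤ 3).
  k=0: C(34,0)·0.04^0·0.96^34 = 0.2495870
  k=1: C(34,1)·0.04^1·0.96^33 = 0.3535816
  k=2: C(34,2)·0.04^2·0.96^32 = 0.2430873
  k=3: C(34,3)·0.04^3·0.96^31 = 0.1080388
P(X ≤ 3) = 0.9542947

0.95429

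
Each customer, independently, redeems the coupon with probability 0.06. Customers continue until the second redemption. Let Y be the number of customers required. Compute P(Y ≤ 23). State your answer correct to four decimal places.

Finishing within 23 customers ⇔ at least 2 successes in the first 23. With X ~ Binomial(23, 0.06), P(Y ≤ 23) = 1 − P(X ≤ 1).
  k=0: C(23,0)·0.06^0·0.94^23 = 0.240958
  k=1: C(23,1)·0.06^1·0.94^22 = 0.353746
1 − 0.594704 = 0.405296

0.4053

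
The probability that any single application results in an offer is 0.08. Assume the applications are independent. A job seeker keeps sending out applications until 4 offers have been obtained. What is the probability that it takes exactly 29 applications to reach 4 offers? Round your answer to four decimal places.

0.0167

Y = trial on which the fourth success occurs; negative binomial, r=4, p=0.08.
P(Y=29) = C(28,3) · p^4 · (1−p)^25
= 3276 · 4.096e-05 · 0.12436 = 0.016688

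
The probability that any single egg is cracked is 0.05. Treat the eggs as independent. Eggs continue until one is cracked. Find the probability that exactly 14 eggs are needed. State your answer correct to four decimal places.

Geometric (trials to first success), p = 0.05.
P(Y = 14) = (1−p)^13 · p = 0.51334 · 0.05 = 0.025667

0.0257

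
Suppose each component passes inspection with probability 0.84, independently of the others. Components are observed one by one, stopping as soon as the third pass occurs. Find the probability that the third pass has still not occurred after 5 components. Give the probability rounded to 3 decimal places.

0.032

Needing more than 5 components ⇔ fewer than 3 successes in the first 5. With X ~ Binomial(5, 0.84), P(Y > 5) = P(X ≤ 2).
  k=0: C(5,0)·0.84^0·0.16^5 = 0.00010
  k=1: C(5,1)·0.84^1·0.16^4 = 0.00275
  k=2: C(5,2)·0.84^2·0.16^3 = 0.02890
P(X ≤ 2) = 0.03176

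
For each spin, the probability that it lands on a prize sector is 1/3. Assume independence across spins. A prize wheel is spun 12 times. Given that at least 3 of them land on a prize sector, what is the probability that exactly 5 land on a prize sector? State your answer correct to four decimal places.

X ~ Binomial(12, 0.333333). Want P(X=5 | X≥3) = P(X=5) / P(X≥3).
P(X=5) = C(12,5)·0.333333^5·0.666667^7 = 0.190757
P(X≥3) = 1 − 0.007707 − 0.046244 − 0.127171 = 0.818877
Ratio = 0.190757 / 0.818877 = 0.232949

0.2329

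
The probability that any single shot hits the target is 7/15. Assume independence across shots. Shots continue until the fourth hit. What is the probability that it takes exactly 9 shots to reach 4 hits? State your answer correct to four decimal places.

0.1146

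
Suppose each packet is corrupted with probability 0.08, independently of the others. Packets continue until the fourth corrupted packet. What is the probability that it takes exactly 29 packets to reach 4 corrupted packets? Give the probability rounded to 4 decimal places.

0.0167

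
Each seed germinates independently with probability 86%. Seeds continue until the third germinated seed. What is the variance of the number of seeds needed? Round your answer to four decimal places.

Y = total seeds until the third success; negative binomial with r=3, p=0.86.
Var(Y) = r(1−p)/p² = 3·0.14 / 0.86² = 0.567875

0.5679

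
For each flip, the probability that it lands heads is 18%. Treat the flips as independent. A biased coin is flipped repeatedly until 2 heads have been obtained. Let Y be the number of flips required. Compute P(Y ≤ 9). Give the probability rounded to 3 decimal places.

Finishing within 9 flips ⇔ at least 2 successes in the first 9. With X ~ Binomial(9, 0.18), P(Y ≤ 9) = 1 − P(X ≤ 1).
  k=0: C(9,0)·0.18^0·0.82^9 = 0.16762
  k=1: C(9,1)·0.18^1·0.82^8 = 0.33115
1 − 0.49877 = 0.50123

0.501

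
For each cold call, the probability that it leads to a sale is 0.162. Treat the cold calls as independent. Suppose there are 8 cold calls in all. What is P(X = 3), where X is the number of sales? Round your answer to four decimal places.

X ~ Binomial(n=8, p=0.162).
P(X=3) = C(8,3) · p^3 · (1−p)^5
= 56 · 0.0042515 · 0.41326 = 0.098390

0.0984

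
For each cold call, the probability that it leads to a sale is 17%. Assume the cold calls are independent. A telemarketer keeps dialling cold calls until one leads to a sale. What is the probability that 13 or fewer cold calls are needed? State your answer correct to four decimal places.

Y = number of cold calls to the first success; geometric, p = 0.17.
P(Y ≤ 13) = 1 − (1−p)^13 = 1 − 0.088719 = 0.911281

0.9113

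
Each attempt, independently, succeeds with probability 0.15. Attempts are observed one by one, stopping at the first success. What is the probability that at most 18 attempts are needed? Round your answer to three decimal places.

Y = number of attempts to the first success; geometric, p = 0.15.
P(Y ≤ 18) = 1 − (1−p)^18 = 1 − 0.05365 = 0.94635

0.946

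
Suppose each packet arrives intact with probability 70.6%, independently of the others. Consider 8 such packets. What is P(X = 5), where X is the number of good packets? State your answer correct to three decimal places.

X ~ Binomial(n=8, p=0.706).
P(X=5) = C(8,5) · p^5 · (1−p)^3
= 56 · 0.1754 · 0.025412 = 0.24961

0.250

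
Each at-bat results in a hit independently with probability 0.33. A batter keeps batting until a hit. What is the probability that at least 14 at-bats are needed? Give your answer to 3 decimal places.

0.005

Y = number of at-bats to the first success; geometric, p = 0.33.
P(Y > 13) = P(first 13 all fail) = (1−p)^13 = 0.00548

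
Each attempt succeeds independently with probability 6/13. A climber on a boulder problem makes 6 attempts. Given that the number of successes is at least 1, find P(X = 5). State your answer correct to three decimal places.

0.069

X ~ Binomial(6, 0.461538). Want P(X=5 | X≥1) = P(X=5) / P(X≥1).
P(X=5) = C(6,5)·0.461538^5·0.538462^1 = 0.06766
P(X≥1) = 1 − 0.02437 = 0.97563
Ratio = 0.06766 / 0.97563 = 0.06935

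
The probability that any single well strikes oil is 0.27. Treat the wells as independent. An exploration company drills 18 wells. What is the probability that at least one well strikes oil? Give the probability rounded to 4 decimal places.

P(at least one) = 1 − P(none) = 1 − (1 − 0.27)^18
= 1 − 0.003466 = 0.996534

0.9965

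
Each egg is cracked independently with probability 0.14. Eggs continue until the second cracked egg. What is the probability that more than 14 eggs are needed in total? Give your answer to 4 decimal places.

0.3969

Needing more than 14 eggs ⇔ fewer than 2 successes in the first 14. With X ~ Binomial(14, 0.14), P(Y > 14) = P(X ≤ 1).
  k=0: C(14,0)·0.14^0·0.86^14 = 0.121054
  k=1: C(14,1)·0.14^1·0.86^13 = 0.275890
P(X ≤ 1) = 0.396944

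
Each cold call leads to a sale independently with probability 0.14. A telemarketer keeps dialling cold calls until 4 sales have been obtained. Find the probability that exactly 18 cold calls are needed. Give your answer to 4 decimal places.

0.0316

Y = trial on which the fourth success occurs; negative binomial, r=4, p=0.14.
P(Y=18) = C(17,3) · p^4 · (1−p)^14
= 680 · 0.00038416 · 0.12105 = 0.031623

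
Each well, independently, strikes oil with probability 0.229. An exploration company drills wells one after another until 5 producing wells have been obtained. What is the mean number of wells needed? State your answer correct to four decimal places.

21.8341

Y = total wells until the fifth success; negative binomial with r=5, p=0.229.
E[Y] = r / p = 5 / 0.229 = 21.834061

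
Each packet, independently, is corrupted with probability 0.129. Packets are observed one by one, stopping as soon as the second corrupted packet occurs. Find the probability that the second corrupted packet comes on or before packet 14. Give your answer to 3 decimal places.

Finishing within 14 packets ⇔ at least 2 successes in the first 14. With X ~ Binomial(14, 0.129), P(Y ≤ 14) = 1 − P(X ≤ 1).
  k=0: C(14,0)·0.129^0·0.871^14 = 0.14463
  k=1: C(14,1)·0.129^1·0.871^13 = 0.29988
1 − 0.44451 = 0.55549

0.555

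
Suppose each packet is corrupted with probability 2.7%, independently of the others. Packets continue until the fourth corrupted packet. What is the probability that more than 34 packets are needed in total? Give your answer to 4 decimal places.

Needing more than 34 packets ⇔ fewer than 4 successes in the first 34. With X ~ Binomial(34, 0.027), P(Y > 34) = P(X ≤ 3).
  k=0: C(34,0)·0.027^0·0.973^34 = 0.394309
  k=1: C(34,1)·0.027^1·0.973^33 = 0.372020
  k=2: C(34,2)·0.027^2·0.973^32 = 0.170334
  k=3: C(34,3)·0.027^3·0.973^31 = 0.050417
P(X ≤ 3) = 0.987080

0.9871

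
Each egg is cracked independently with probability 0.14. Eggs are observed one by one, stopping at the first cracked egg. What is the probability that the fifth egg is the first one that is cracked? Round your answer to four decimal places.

Geometric (trials to first success), p = 0.14.
P(Y = 5) = (1−p)^4 · p = 0.54701 · 0.14 = 0.076581

0.0766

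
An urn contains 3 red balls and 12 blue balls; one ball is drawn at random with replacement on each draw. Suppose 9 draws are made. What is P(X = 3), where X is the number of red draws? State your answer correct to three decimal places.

X ~ Binomial(n=9, p=0.20).
P(X=3) = C(9,3) · p^3 · (1−p)^6
= 84 · 0.008 · 0.26214 = 0.17616

0.176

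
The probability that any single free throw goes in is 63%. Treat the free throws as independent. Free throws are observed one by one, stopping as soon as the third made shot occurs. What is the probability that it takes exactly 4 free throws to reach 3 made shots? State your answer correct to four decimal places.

Y = trial on which the third success occurs; negative binomial, r=3, p=0.63.
P(Y=4) = C(3,2) · p^3 · (1−p)^1
= 3 · 0.25005 · 0.37 = 0.277552

0.2776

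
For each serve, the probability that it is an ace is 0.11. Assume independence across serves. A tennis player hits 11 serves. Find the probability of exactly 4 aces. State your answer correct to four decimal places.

X ~ Binomial(n=11, p=0.11).
P(X=4) = C(11,4) · p^4 · (1−p)^7
= 330 · 0.00014641 · 0.44231 = 0.021371

0.0214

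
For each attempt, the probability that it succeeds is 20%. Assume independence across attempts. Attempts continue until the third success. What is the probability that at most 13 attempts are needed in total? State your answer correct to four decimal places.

0.4983

Finishing within 13 attempts ⇔ at least 3 successes in the first 13. With X ~ Binomial(13, 0.20), P(Y ≤ 13) = 1 − P(X ≤ 2).
  k=0: C(13,0)·0.20^0·0.80^13 = 0.054976
  k=1: C(13,1)·0.20^1·0.80^12 = 0.178671
  k=2: C(13,2)·0.20^2·0.80^11 = 0.268006
1 − 0.501652 = 0.498348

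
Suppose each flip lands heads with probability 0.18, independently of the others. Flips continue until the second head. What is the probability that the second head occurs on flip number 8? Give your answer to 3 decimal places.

0.069

Y = trial on which the second success occurs; negative binomial, r=2, p=0.18.
P(Y=8) = C(7,1) · p^2 · (1−p)^6
= 7 · 0.0324 · 0.30401 = 0.06895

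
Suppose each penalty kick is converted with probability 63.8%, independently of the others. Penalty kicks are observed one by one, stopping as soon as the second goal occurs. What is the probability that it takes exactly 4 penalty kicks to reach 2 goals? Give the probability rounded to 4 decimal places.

Y = trial on which the second success occurs; negative binomial, r=2, p=0.638.
P(Y=4) = C(3,1) · p^2 · (1−p)^2
= 3 · 0.40704 · 0.13104 = 0.160022

0.1600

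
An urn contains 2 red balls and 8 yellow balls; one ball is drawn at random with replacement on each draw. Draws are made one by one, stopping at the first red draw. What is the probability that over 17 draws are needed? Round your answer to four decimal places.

Y = number of draws to the first success; geometric, p = 0.20.
P(Y > 17) = P(first 17 all fail) = (1−p)^17 = 0.022518

0.0225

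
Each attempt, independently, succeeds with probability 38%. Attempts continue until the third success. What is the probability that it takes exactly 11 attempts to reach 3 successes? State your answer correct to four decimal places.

0.0539

Y = trial on which the third success occurs; negative binomial, r=3, p=0.38.
P(Y=11) = C(10,2) · p^3 · (1−p)^8
= 45 · 0.054872 · 0.021834 = 0.053913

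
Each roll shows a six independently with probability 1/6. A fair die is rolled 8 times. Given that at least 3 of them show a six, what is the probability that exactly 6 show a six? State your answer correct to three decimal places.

0.003

X ~ Binomial(8, 0.166667). Want P(X=6 | X≥3) = P(X=6) / P(X≥3).
P(X=6) = C(8,6)·0.166667^6·0.833333^2 = 0.00042
P(X≥3) = 1 − 0.23257 − 0.37211 − 0.26048 = 0.13485
Ratio = 0.00042 / 0.13485 = 0.00309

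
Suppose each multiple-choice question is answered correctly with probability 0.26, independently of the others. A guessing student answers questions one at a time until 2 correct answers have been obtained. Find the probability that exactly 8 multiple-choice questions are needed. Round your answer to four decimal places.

Y = trial on which the second success occurs; negative binomial, r=2, p=0.26.
P(Y=8) = C(7,1) · p^2 · (1−p)^6
= 7 · 0.0676 · 0.16421 = 0.077703

0.0777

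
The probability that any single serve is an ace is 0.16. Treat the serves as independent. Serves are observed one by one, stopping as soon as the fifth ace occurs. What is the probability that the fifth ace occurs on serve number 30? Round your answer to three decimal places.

Y = trial on which the fifth success occurs; negative binomial, r=5, p=0.16.
P(Y=30) = C(29,4) · p^5 · (1−p)^25
= 23751 · 0.00010486 · 0.012793 = 0.03186

0.032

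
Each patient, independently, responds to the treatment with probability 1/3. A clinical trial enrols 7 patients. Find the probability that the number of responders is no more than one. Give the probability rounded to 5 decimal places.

0.26337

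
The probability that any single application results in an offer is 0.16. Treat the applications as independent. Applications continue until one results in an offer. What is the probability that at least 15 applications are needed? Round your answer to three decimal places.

Y = number of applications to the first success; geometric, p = 0.16.
P(Y > 14) = P(first 14 all fail) = (1−p)^14 = 0.08708

0.087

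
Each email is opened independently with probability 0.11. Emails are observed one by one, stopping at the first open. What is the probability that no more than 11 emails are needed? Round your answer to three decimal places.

0.722

Y = number of emails to the first success; geometric, p = 0.11.
P(Y ≤ 11) = 1 − (1−p)^11 = 1 − 0.27752 = 0.72248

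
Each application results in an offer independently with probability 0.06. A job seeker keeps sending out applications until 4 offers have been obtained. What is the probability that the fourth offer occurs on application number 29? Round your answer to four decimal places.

0.0090

Y = trial on which the fourth success occurs; negative binomial, r=4, p=0.06.
P(Y=29) = C(28,3) · p^4 · (1−p)^25
= 3276 · 1.296e-05 · 0.21291 = 0.009040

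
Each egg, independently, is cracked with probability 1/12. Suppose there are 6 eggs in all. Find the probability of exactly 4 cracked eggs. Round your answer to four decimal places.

X ~ Binomial(n=6, p=0.083333).
P(X=4) = C(6,4) · p^4 · (1−p)^2
= 15 · 4.8225e-05 · 0.84028 = 0.000608

0.0006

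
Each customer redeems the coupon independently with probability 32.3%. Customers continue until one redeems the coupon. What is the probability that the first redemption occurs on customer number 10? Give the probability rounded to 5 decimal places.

0.00965

Geometric (trials to first success), p = 0.323.
P(Y = 10) = (1−p)^9 · p = 0.029874 · 0.323 = 0.0096494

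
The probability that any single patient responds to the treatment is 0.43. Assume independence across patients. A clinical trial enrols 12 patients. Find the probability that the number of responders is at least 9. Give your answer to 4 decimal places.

0.0258

X ~ Binomial(12, 0.43); P(X ≥ 9) = Σ C(12,k) p^k (1−p)^(12−k) over k:
  k=9: C(12,9)·0.43^9·0.57^3 = 0.020477
  k=10: C(12,10)·0.43^10·0.57^2 = 0.004634
  k=11: C(12,11)·0.43^11·0.57^1 = 0.000636
  k=12: C(12,12)·0.43^12·0.57^0 = 0.000040
Total = 0.025787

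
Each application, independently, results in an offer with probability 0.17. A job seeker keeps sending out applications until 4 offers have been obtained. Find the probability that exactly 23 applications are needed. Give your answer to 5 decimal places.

Y = trial on which the fourth success occurs; negative binomial, r=4, p=0.17.
P(Y=23) = C(22,3) · p^4 · (1−p)^19
= 1540 · 0.00083521 · 0.029006 = 0.0373078

0.03731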